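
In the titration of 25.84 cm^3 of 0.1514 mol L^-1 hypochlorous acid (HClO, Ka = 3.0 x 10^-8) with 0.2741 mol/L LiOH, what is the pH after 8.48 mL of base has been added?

7.69

Initial n(HClO) = 0.1514 x 0.02584 = 0.003912 mol.
n(LiOH) added = 0.2741 x 0.008480 = 0.002324 mol, converting that many moles of HClO to ClO-.
Remaining n(HClO) = 0.001588 mol; n(ClO-) = 0.002324 mol.
By Henderson-Hasselbalch, pH = pKa + log([A^-]/[HA]) = 7.52 + log(0.002324/0.001588) = 7.52 + (+0.17) = 7.69.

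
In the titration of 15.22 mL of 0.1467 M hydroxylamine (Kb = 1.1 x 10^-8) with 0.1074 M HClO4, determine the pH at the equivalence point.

3.62

n(NH2OH) = 0.1467 x 0.01522 = 0.002233 mol; V(HClO4) at equivalence = 0.002233/0.1074 = 0.02079 L.
At equivalence the base is fully converted to NH3OH+; total volume = 0.03601 L, so [NH3OH+] = 0.002233/0.03601 = 0.06201 M.
Ka(NH3OH+) = Kw/Kb = 1.0e-14 / 1.1 x 10^-8 = 9.09e-7.
[H^+] = sqrt(Ka x [NH3OH+]) = sqrt(9.09e-7 x 0.06201) = 0.000237 M.
pH = -log(0.000237) = 3.62.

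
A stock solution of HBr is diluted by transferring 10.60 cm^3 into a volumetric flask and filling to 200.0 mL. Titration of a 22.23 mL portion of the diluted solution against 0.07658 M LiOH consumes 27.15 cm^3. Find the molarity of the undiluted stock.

n(LiOH) = 0.07658 x 0.02715 = 0.002079 mol.
n(HBr) in the aliquot = 0.002079 mol.
[diluted HBr] = 0.002079 / 0.02223 = 0.09353 M.
Dilution factor = 200.0/10.60 = 18.87, so [stock] = 0.09353 x 18.87 = 1.76 M.

1.76 M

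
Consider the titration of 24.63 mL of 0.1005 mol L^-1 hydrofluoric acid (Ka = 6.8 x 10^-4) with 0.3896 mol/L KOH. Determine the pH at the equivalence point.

n(HF) = 0.1005 x 0.02463 = 0.002475 mol; V(KOH) at equivalence = 0.002475/0.3896 = 0.006353 L.
At equivalence all the acid is converted to F-; total volume = 0.02463 + 0.006353 = 0.03098 L, so [F-] = 0.002475/0.03098 = 0.07989 M.
Kb = Kw/Ka = 1.0e-14 / 6.8 x 10^-4 = 1.47e-11.
[OH^-] = sqrt(Kb x [F-]) = sqrt(1.47e-11 x 0.07989) = 1.08e-6 M.
pOH = 5.97, so pH = 14.00 - 5.97 = 8.03.

8.03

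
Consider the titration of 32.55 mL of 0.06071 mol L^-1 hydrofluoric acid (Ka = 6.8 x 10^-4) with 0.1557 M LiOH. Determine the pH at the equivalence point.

n(HF) = 0.06071 x 0.03255 = 0.001976 mol; V(LiOH) at equivalence = 0.001976/0.1557 = 0.01269 L.
At equivalence all the acid is converted to F-; total volume = 0.03255 + 0.01269 = 0.04524 L, so [F-] = 0.001976/0.04524 = 0.04368 M.
Kb = Kw/Ka = 1.0e-14 / 6.8 x 10^-4 = 1.47e-11.
[OH^-] = sqrt(Kb x [F-]) = sqrt(1.47e-11 x 0.04368) = 8.01e-7 M.
pOH = 6.10, so pH = 14.00 - 6.10 = 7.90.

7.90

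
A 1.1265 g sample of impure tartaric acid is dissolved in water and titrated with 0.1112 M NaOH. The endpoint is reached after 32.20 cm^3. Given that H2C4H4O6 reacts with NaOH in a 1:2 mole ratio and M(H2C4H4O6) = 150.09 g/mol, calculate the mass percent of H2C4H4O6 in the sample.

23.9%

n(NaOH) = 0.1112 x 0.03220 = 0.003581 mol.
n(H2C4H4O6) = 0.003581 / 2 = 0.001790 mol.
mass of H2C4H4O6 = 0.001790 x 150.09 = 0.2687 g.
% purity = 0.2687 / 1.1265 x 100 = 23.9%.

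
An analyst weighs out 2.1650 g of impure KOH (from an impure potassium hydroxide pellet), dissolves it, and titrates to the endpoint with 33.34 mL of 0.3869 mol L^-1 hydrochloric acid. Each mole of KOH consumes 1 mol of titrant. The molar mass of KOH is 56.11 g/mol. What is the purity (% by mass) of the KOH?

n(HCl) = 0.3869 x 0.03334 = 0.01290 mol.
n(KOH) = 0.01290 / 1 = 0.01290 mol.
mass of KOH = 0.01290 x 56.11 = 0.7238 g.
% purity = 0.7238 / 2.1650 x 100 = 33.4%.

33.4%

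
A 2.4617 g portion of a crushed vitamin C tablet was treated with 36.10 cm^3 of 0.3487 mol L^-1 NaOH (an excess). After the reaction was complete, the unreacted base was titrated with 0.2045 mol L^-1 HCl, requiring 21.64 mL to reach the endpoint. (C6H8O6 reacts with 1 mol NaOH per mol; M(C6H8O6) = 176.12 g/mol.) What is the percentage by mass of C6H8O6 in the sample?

58.4%

Total n(NaOH) added = 0.3487 x 0.03610 = 0.01259 mol.
n(HCl) used = 0.2045 x 0.02164 = 0.004425 mol, which equals the excess n(NaOH).
So n(NaOH) consumed by the sample = 0.01259 - 0.004425 = 0.008163 mol.
n(C6H8O6) = 0.008163 / 1 = 0.008163 mol.
mass C6H8O6 = 0.008163 x 176.12 = 1.438 g, so %C6H8O6 = 1.438/2.4617 x 100 = 58.4%.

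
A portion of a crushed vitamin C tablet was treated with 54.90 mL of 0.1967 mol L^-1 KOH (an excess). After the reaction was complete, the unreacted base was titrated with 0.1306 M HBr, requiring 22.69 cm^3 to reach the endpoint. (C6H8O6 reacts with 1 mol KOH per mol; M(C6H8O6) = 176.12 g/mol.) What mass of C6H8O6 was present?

Total n(KOH) added = 0.1967 x 0.05490 = 0.01080 mol.
n(HBr) used = 0.1306 x 0.02269 = 0.002963 mol, which equals the excess n(KOH).
So n(KOH) consumed by the sample = 0.01080 - 0.002963 = 0.007836 mol.
n(C6H8O6) = 0.007836 / 1 = 0.007836 mol.
mass = 0.007836 mol x 176.12 g/mol = 1.38 g.

1.38 g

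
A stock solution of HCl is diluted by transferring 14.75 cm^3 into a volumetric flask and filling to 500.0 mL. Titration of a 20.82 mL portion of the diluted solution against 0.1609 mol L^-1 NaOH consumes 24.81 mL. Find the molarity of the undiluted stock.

n(NaOH) = 0.1609 x 0.02481 = 0.003992 mol.
n(HCl) in the aliquot = 0.003992 mol.
[diluted HCl] = 0.003992 / 0.02082 = 0.1917 M.
Dilution factor = 500.0/14.75 = 33.90, so [stock] = 0.1917 x 33.90 = 6.50 M.

6.50 M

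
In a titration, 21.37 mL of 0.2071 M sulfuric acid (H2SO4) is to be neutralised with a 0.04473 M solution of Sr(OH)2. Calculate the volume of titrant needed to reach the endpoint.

n(H2SO4) = 0.2071 mol/L x 0.02137 L = 0.004426 mol.
At equivalence n(Sr(OH)2) = n(H2SO4) = 0.004426 mol.
V(Sr(OH)2) = 0.004426 / 0.04473 = 0.09894 L = 98.9 mL.

98.9 mL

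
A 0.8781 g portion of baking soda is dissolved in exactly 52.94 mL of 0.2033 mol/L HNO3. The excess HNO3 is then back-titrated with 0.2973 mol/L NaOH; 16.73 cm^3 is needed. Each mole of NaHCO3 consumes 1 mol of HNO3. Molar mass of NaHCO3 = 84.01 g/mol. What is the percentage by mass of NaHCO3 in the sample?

55.4%

Total n(HNO3) added = 0.2033 x 0.05294 = 0.01076 mol.
n(NaOH) used = 0.2973 x 0.01673 = 0.004974 mol, which equals the excess n(HNO3).
So n(HNO3) consumed by the sample = 0.01076 - 0.004974 = 0.005789 mol.
n(NaHCO3) = 0.005789 / 1 = 0.005789 mol.
mass NaHCO3 = 0.005789 x 84.01 = 0.4863 g, so %NaHCO3 = 0.4863/0.8781 x 100 = 55.4%.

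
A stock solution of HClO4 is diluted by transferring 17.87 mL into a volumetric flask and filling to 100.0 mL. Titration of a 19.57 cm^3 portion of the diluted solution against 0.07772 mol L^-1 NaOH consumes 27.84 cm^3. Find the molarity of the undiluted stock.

0.619 M

n(NaOH) = 0.07772 x 0.02784 = 0.002164 mol.
n(HClO4) in the aliquot = 0.002164 mol.
[diluted HClO4] = 0.002164 / 0.01957 = 0.1106 M.
Dilution factor = 100.0/17.87 = 5.596, so [stock] = 0.1106 x 5.596 = 0.619 M.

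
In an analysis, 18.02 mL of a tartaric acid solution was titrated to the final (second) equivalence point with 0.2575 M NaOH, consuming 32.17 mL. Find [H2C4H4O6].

n(NaOH) = 0.2575 x 0.03217 = 0.008284 mol.
At the final (second) equivalence point, 2 mol OH^- react per mol H2C4H4O6, so n(H2C4H4O6) = 0.008284 / 2 = 0.004142 mol.
[H2C4H4O6] = 0.004142 / 0.01802 L = 0.230 M.

0.230 M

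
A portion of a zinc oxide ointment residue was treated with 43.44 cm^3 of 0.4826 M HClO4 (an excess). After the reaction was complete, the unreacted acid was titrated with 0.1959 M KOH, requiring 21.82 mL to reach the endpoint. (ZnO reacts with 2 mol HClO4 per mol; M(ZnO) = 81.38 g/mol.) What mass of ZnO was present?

Total n(HClO4) added = 0.4826 x 0.04344 = 0.02096 mol.
n(KOH) used = 0.1959 x 0.02182 = 0.004275 mol, which equals the excess n(HClO4).
So n(HClO4) consumed by the sample = 0.02096 - 0.004275 = 0.01669 mol.
n(ZnO) = 0.01669 / 2 = 0.008345 mol.
mass = 0.008345 mol x 81.38 g/mol = 0.679 g.

0.679 g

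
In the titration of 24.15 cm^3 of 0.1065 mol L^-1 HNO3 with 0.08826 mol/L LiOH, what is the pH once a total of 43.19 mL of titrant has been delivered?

n(acid) = 0.1065 x 0.02415 = 0.002572 mol; n(LiOH) added = 0.08826 x 0.04319 = 0.003812 mol.
Base is in excess by 0.003812 - 0.002572 = 0.001240 mol in a total volume of 0.06734 L.
[OH^-] = 0.001240/0.06734 = 0.01841 M, so pOH = 1.73 and pH = 14.00 - 1.73 = 12.27.

12.27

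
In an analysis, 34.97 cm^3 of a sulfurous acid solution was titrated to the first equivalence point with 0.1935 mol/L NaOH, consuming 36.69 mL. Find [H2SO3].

0.203 M

n(NaOH) = 0.1935 x 0.03669 = 0.007100 mol.
At the first equivalence point, 1 mol OH^- react per mol H2SO3, so n(H2SO3) = 0.007100 / 1 = 0.007100 mol.
[H2SO3] = 0.007100 / 0.03497 L = 0.203 M.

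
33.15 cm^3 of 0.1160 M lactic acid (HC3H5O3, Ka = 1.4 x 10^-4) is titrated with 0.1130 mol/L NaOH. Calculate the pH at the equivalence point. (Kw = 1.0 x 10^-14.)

n(HC3H5O3) = 0.1160 x 0.03315 = 0.003845 mol; V(NaOH) at equivalence = 0.003845/0.1130 = 0.03403 L.
At equivalence all the acid is converted to C3H5O3-; total volume = 0.03315 + 0.03403 = 0.06718 L, so [C3H5O3-] = 0.003845/0.06718 = 0.05724 M.
Kb = Kw/Ka = 1.0e-14 / 1.4 x 10^-4 = 7.14e-11.
[OH^-] = sqrt(Kb x [C3H5O3-]) = sqrt(7.14e-11 x 0.05724) = 2.02e-6 M.
pOH = 5.69, so pH = 14.00 - 5.69 = 8.31.

8.31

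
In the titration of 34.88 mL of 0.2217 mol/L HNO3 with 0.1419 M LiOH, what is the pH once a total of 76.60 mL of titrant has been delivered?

12.45

n(acid) = 0.2217 x 0.03488 = 0.007733 mol; n(LiOH) added = 0.1419 x 0.07660 = 0.01087 mol.
Base is in excess by 0.01087 - 0.007733 = 0.003137 mol in a total volume of 0.1115 L.
[OH^-] = 0.003137/0.1115 = 0.02814 M, so pOH = 1.55 and pH = 14.00 - 1.55 = 12.45.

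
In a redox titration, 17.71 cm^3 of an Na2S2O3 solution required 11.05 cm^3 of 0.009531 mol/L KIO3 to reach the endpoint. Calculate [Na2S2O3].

n(KIO3) = 0.009531 x 0.01105 = 0.0001053 mol.
From the balanced equation, 1 mol KIO3 reacts with 6 mol Na2S2O3, so n(Na2S2O3) = 0.0001053 x 6/1 = 0.0006319 mol.
[Na2S2O3] = 0.0006319 / 0.01771 L = 0.0357 M.

0.0357 M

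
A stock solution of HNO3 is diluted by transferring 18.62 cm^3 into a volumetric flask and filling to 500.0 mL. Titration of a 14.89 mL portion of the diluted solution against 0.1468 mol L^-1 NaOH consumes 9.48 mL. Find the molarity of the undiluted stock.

2.51 M

n(NaOH) = 0.1468 x 0.009480 = 0.001392 mol.
n(HNO3) in the aliquot = 0.001392 mol.
[diluted HNO3] = 0.001392 / 0.01489 = 0.09346 M.
Dilution factor = 500.0/18.62 = 26.85, so [stock] = 0.09346 x 26.85 = 2.51 M.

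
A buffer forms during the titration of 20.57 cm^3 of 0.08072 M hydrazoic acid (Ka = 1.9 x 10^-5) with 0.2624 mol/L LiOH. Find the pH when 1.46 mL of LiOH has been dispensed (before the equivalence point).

Initial n(HN3) = 0.08072 x 0.02057 = 0.001660 mol.
n(LiOH) added = 0.2624 x 0.001460 = 0.0003831 mol, converting that many moles of HN3 to N3-.
Remaining n(HN3) = 0.001277 mol; n(N3-) = 0.0003831 mol.
By Henderson-Hasselbalch, pH = pKa + log([A^-]/[HA]) = 4.72 + log(0.0003831/0.001277) = 4.72 + (-0.52) = 4.20.

4.20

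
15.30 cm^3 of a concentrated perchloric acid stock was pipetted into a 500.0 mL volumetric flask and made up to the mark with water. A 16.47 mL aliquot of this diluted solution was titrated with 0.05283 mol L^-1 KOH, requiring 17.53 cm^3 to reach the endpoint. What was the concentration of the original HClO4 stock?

n(KOH) = 0.05283 x 0.01753 = 0.0009261 mol.
n(HClO4) in the aliquot = 0.0009261 mol.
[diluted HClO4] = 0.0009261 / 0.01647 = 0.05623 M.
Dilution factor = 500.0/15.30 = 32.68, so [stock] = 0.05623 x 32.68 = 1.84 M.

1.84 M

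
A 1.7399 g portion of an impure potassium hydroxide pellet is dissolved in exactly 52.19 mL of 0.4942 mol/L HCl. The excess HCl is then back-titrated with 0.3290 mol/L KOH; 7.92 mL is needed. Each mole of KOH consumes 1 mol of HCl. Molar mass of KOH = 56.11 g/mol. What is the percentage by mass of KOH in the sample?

Total n(HCl) added = 0.4942 x 0.05219 = 0.02579 mol.
n(KOH) used = 0.3290 x 0.007920 = 0.002606 mol, which equals the excess n(HCl).
So n(HCl) consumed by the sample = 0.02579 - 0.002606 = 0.02319 mol.
n(KOH) = 0.02319 / 1 = 0.02319 mol.
mass KOH = 0.02319 x 56.11 = 1.301 g, so %KOH = 1.301/1.7399 x 100 = 74.8%.

74.8%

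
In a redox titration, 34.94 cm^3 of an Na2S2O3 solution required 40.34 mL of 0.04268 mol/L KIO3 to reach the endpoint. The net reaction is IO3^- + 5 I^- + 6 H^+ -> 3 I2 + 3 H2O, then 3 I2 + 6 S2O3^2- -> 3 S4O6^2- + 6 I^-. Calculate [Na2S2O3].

n(KIO3) = 0.04268 x 0.04034 = 0.001722 mol.
From the balanced equation, 1 mol KIO3 reacts with 6 mol Na2S2O3, so n(Na2S2O3) = 0.001722 x 6/1 = 0.01033 mol.
[Na2S2O3] = 0.01033 / 0.03494 L = 0.296 M.

0.296 M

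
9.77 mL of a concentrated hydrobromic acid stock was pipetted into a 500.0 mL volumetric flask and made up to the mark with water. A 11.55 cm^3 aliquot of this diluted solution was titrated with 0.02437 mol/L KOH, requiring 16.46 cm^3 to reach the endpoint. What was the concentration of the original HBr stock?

1.78 M

n(KOH) = 0.02437 x 0.01646 = 0.0004011 mol.
n(HBr) in the aliquot = 0.0004011 mol.
[diluted HBr] = 0.0004011 / 0.01155 = 0.03473 M.
Dilution factor = 500.0/9.770 = 51.18, so [stock] = 0.03473 x 51.18 = 1.78 M.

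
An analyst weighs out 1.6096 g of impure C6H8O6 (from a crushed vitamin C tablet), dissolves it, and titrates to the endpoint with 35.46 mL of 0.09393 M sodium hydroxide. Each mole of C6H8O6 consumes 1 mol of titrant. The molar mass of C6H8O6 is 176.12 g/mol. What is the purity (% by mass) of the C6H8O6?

n(NaOH) = 0.09393 x 0.03546 = 0.003331 mol.
n(C6H8O6) = 0.003331 / 1 = 0.003331 mol.
mass of C6H8O6 = 0.003331 x 176.12 = 0.5866 g.
% purity = 0.5866 / 1.6096 x 100 = 36.4%.

36.4%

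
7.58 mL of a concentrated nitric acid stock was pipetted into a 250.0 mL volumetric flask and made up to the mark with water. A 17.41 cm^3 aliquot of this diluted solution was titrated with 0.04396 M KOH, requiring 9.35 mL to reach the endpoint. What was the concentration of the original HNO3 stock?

0.779 M

n(KOH) = 0.04396 x 0.009350 = 0.0004110 mol.
n(HNO3) in the aliquot = 0.0004110 mol.
[diluted HNO3] = 0.0004110 / 0.01741 = 0.02361 M.
Dilution factor = 250.0/7.580 = 32.98, so [stock] = 0.02361 x 32.98 = 0.779 M.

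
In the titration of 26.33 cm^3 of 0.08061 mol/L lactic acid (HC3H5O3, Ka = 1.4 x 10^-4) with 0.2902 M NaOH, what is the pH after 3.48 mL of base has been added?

Initial n(HC3H5O3) = 0.08061 x 0.02633 = 0.002122 mol.
n(NaOH) added = 0.2902 x 0.003480 = 0.001010 mol, converting that many moles of HC3H5O3 to C3H5O3-.
Remaining n(HC3H5O3) = 0.001113 mol; n(C3H5O3-) = 0.001010 mol.
By Henderson-Hasselbalch, pH = pKa + log([A^-]/[HA]) = 3.85 + log(0.001010/0.001113) = 3.85 + (-0.04) = 3.81.

3.81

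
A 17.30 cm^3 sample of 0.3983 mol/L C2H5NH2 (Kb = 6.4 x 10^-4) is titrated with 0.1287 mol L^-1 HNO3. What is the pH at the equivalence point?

5.91

n(C2H5NH2) = 0.3983 x 0.01730 = 0.006891 mol; V(HNO3) at equivalence = 0.006891/0.1287 = 0.05354 L.
At equivalence the base is fully converted to C2H5NH3+; total volume = 0.07084 L, so [C2H5NH3+] = 0.006891/0.07084 = 0.09727 M.
Ka(C2H5NH3+) = Kw/Kb = 1.0e-14 / 6.4 x 10^-4 = 1.56e-11.
[H^+] = sqrt(Ka x [C2H5NH3+]) = sqrt(1.56e-11 x 0.09727) = 1.23e-6 M.
pH = -log(1.23e-6) = 5.91.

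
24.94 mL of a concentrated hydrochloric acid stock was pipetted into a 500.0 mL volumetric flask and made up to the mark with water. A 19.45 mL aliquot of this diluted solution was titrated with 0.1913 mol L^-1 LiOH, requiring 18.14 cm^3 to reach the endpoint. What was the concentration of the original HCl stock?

n(LiOH) = 0.1913 x 0.01814 = 0.003470 mol.
n(HCl) in the aliquot = 0.003470 mol.
[diluted HCl] = 0.003470 / 0.01945 = 0.1784 M.
Dilution factor = 500.0/24.94 = 20.05, so [stock] = 0.1784 x 20.05 = 3.58 M.

3.58 M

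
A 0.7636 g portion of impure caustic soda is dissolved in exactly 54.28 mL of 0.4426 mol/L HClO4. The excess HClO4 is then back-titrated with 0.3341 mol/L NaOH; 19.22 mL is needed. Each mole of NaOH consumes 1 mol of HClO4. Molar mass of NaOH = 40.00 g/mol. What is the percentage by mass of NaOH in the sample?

Total n(HClO4) added = 0.4426 x 0.05428 = 0.02402 mol.
n(NaOH) used = 0.3341 x 0.01922 = 0.006421 mol, which equals the excess n(HClO4).
So n(HClO4) consumed by the sample = 0.02402 - 0.006421 = 0.01760 mol.
n(NaOH) = 0.01760 / 1 = 0.01760 mol.
mass NaOH = 0.01760 x 40.00 = 0.7041 g, so %NaOH = 0.7041/0.7636 x 100 = 92.2%.

92.2%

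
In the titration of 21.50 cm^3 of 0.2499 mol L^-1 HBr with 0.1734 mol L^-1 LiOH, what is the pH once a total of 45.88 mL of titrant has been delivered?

n(acid) = 0.2499 x 0.02150 = 0.005373 mol; n(LiOH) added = 0.1734 x 0.04588 = 0.007956 mol.
Base is in excess by 0.007956 - 0.005373 = 0.002583 mol in a total volume of 0.06738 L.
[OH^-] = 0.002583/0.06738 = 0.03833 M, so pOH = 1.42 and pH = 14.00 - 1.42 = 12.58.

12.58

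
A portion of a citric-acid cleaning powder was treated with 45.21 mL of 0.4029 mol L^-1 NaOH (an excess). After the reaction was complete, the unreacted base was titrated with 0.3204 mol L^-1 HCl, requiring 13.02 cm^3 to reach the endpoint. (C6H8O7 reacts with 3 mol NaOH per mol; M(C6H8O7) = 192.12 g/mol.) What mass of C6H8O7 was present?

0.899 g

Total n(NaOH) added = 0.4029 x 0.04521 = 0.01822 mol.
n(HCl) used = 0.3204 x 0.01302 = 0.004172 mol, which equals the excess n(NaOH).
So n(NaOH) consumed by the sample = 0.01822 - 0.004172 = 0.01404 mol.
n(C6H8O7) = 0.01404 / 3 = 0.004681 mol.
mass = 0.004681 mol x 192.12 g/mol = 0.899 g.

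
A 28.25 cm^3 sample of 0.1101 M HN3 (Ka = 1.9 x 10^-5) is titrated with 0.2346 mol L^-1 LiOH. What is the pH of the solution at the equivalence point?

8.80

n(HN3) = 0.1101 x 0.02825 = 0.003110 mol; V(LiOH) at equivalence = 0.003110/0.2346 = 0.01326 L.
At equivalence all the acid is converted to N3-; total volume = 0.02825 + 0.01326 = 0.04151 L, so [N3-] = 0.003110/0.04151 = 0.07493 M.
Kb = Kw/Ka = 1.0e-14 / 1.9 x 10^-5 = 5.26e-10.
[OH^-] = sqrt(Kb x [N3-]) = sqrt(5.26e-10 x 0.07493) = 6.28e-6 M.
pOH = 5.20, so pH = 14.00 - 5.20 = 8.80.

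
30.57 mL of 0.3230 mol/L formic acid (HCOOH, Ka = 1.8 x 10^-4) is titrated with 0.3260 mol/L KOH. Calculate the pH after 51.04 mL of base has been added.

n(acid) = 0.3230 x 0.03057 = 0.009874 mol; n(KOH) added = 0.3260 x 0.05104 = 0.01664 mol.
Base is in excess by 0.01664 - 0.009874 = 0.006765 mol in a total volume of 0.08161 L.
[OH^-] = 0.006765/0.08161 = 0.08289 M, so pOH = 1.08 and pH = 14.00 - 1.08 = 12.92.

12.92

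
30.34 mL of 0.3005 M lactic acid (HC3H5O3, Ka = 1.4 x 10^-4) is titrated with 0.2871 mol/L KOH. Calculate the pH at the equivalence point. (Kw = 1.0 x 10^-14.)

n(HC3H5O3) = 0.3005 x 0.03034 = 0.009117 mol; V(KOH) at equivalence = 0.009117/0.2871 = 0.03176 L.
At equivalence all the acid is converted to C3H5O3-; total volume = 0.03034 + 0.03176 = 0.06210 L, so [C3H5O3-] = 0.009117/0.06210 = 0.1468 M.
Kb = Kw/Ka = 1.0e-14 / 1.4 x 10^-4 = 7.14e-11.
[OH^-] = sqrt(Kb x [C3H5O3-]) = sqrt(7.14e-11 x 0.1468) = 3.24e-6 M.
pOH = 5.49, so pH = 14.00 - 5.49 = 8.51.

8.51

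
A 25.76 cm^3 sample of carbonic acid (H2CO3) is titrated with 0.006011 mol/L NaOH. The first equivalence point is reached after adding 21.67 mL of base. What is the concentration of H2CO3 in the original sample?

0.00506 M

n(NaOH) = 0.006011 x 0.02167 = 0.0001303 mol.
At the first equivalence point, 1 mol OH^- react per mol H2CO3, so n(H2CO3) = 0.0001303 / 1 = 0.0001303 mol.
[H2CO3] = 0.0001303 / 0.02576 L = 0.00506 M.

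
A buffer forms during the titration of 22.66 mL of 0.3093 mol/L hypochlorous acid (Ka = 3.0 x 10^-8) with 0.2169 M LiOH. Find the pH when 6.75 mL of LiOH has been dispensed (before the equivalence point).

Initial n(HClO) = 0.3093 x 0.02266 = 0.007009 mol.
n(LiOH) added = 0.2169 x 0.006750 = 0.001464 mol, converting that many moles of HClO to ClO-.
Remaining n(HClO) = 0.005545 mol; n(ClO-) = 0.001464 mol.
By Henderson-Hasselbalch, pH = pKa + log([A^-]/[HA]) = 7.52 + log(0.001464/0.005545) = 7.52 + (-0.58) = 6.94.

6.94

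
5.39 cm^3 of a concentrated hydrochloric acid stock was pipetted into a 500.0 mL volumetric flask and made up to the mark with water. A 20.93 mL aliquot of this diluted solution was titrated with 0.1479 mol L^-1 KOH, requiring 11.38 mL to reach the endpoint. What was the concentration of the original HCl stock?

n(KOH) = 0.1479 x 0.01138 = 0.001683 mol.
n(HCl) in the aliquot = 0.001683 mol.
[diluted HCl] = 0.001683 / 0.02093 = 0.08042 M.
Dilution factor = 500.0/5.390 = 92.76, so [stock] = 0.08042 x 92.76 = 7.46 M.

7.46 M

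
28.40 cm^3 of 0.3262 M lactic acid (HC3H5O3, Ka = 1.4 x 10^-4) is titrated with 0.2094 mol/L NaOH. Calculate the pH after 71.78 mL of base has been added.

12.76

n(acid) = 0.3262 x 0.02840 = 0.009264 mol; n(NaOH) added = 0.2094 x 0.07178 = 0.01503 mol.
Base is in excess by 0.01503 - 0.009264 = 0.005767 mol in a total volume of 0.1002 L.
[OH^-] = 0.005767/0.1002 = 0.05756 M, so pOH = 1.24 and pH = 14.00 - 1.24 = 12.76.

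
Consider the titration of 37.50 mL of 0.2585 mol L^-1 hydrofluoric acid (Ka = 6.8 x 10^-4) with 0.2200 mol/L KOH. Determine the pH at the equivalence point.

n(HF) = 0.2585 x 0.03750 = 0.009694 mol; V(KOH) at equivalence = 0.009694/0.2200 = 0.04406 L.
At equivalence all the acid is converted to F-; total volume = 0.03750 + 0.04406 = 0.08156 L, so [F-] = 0.009694/0.08156 = 0.1189 M.
Kb = Kw/Ka = 1.0e-14 / 6.8 x 10^-4 = 1.47e-11.
[OH^-] = sqrt(Kb x [F-]) = sqrt(1.47e-11 x 0.1189) = 1.32e-6 M.
pOH = 5.88, so pH = 14.00 - 5.88 = 8.12.

8.12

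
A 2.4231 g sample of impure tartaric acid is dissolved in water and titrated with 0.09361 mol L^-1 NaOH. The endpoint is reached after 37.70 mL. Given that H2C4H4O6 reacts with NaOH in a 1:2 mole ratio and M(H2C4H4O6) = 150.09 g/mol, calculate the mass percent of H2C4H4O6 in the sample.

10.9%

n(NaOH) = 0.09361 x 0.03770 = 0.003529 mol.
n(H2C4H4O6) = 0.003529 / 2 = 0.001765 mol.
mass of H2C4H4O6 = 0.001765 x 150.09 = 0.2648 g.
% purity = 0.2648 / 2.4231 x 100 = 10.9%.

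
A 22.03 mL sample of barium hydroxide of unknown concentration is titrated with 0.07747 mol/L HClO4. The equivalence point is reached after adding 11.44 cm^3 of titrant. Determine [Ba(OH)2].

n(HClO4) delivered = 0.07747 x 0.01144 = 0.0008863 mol.
The reaction is 1 Ba(OH)2 + 2 HClO4, so n(Ba(OH)2) = 0.0008863 x 1/2 = 0.0004431 mol.
[Ba(OH)2] = 0.0004431 mol / 0.02203 L = 0.0201 M.

0.0201 M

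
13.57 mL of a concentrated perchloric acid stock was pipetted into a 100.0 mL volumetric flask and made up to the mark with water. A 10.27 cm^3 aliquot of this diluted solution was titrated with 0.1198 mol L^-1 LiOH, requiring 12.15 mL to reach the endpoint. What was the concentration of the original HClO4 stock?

n(LiOH) = 0.1198 x 0.01215 = 0.001456 mol.
n(HClO4) in the aliquot = 0.001456 mol.
[diluted HClO4] = 0.001456 / 0.01027 = 0.1417 M.
Dilution factor = 100.0/13.57 = 7.369, so [stock] = 0.1417 x 7.369 = 1.04 M.

1.04 M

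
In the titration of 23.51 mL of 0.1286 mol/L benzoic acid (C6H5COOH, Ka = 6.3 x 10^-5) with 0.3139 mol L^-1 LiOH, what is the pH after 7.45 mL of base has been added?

Initial n(C6H5COOH) = 0.1286 x 0.02351 = 0.003023 mol.
n(LiOH) added = 0.3139 x 0.007450 = 0.002339 mol, converting that many moles of C6H5COOH to C6H5COO-.
Remaining n(C6H5COOH) = 0.0006848 mol; n(C6H5COO-) = 0.002339 mol.
By Henderson-Hasselbalch, pH = pKa + log([A^-]/[HA]) = 4.20 + log(0.002339/0.0006848) = 4.20 + (+0.53) = 4.73.

4.73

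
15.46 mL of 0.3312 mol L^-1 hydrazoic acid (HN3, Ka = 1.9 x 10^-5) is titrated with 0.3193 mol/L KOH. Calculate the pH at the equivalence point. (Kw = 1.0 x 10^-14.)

n(HN3) = 0.3312 x 0.01546 = 0.005120 mol; V(KOH) at equivalence = 0.005120/0.3193 = 0.01604 L.
At equivalence all the acid is converted to N3-; total volume = 0.01546 + 0.01604 = 0.03150 L, so [N3-] = 0.005120/0.03150 = 0.1626 M.
Kb = Kw/Ka = 1.0e-14 / 1.9 x 10^-5 = 5.26e-10.
[OH^-] = sqrt(Kb x [N3-]) = sqrt(5.26e-10 x 0.1626) = 9.25e-6 M.
pOH = 5.03, so pH = 14.00 - 5.03 = 8.97.

8.97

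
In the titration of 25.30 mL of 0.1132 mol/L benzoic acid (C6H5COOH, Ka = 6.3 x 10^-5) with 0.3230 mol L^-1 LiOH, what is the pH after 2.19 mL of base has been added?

3.72

Initial n(C6H5COOH) = 0.1132 x 0.02530 = 0.002864 mol.
n(LiOH) added = 0.3230 x 0.002190 = 0.0007074 mol, converting that many moles of C6H5COOH to C6H5COO-.
Remaining n(C6H5COOH) = 0.002157 mol; n(C6H5COO-) = 0.0007074 mol.
By Henderson-Hasselbalch, pH = pKa + log([A^-]/[HA]) = 4.20 + log(0.0007074/0.002157) = 4.20 + (-0.48) = 3.72.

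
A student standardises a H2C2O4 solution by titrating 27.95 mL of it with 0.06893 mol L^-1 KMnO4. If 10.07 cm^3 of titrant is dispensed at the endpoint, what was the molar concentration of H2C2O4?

0.0621 M

n(KMnO4) = 0.06893 x 0.01007 = 0.0006941 mol.
From the balanced equation, 2 mol KMnO4 reacts with 5 mol H2C2O4, so n(H2C2O4) = 0.0006941 x 5/2 = 0.001735 mol.
[H2C2O4] = 0.001735 / 0.02795 L = 0.0621 M.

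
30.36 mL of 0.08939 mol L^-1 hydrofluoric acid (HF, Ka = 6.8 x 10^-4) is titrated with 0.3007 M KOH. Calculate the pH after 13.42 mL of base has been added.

n(acid) = 0.08939 x 0.03036 = 0.002714 mol; n(KOH) added = 0.3007 x 0.01342 = 0.004035 mol.
Base is in excess by 0.004035 - 0.002714 = 0.001322 mol in a total volume of 0.04378 L.
[OH^-] = 0.001322/0.04378 = 0.03019 M, so pOH = 1.52 and pH = 14.00 - 1.52 = 12.48.

12.48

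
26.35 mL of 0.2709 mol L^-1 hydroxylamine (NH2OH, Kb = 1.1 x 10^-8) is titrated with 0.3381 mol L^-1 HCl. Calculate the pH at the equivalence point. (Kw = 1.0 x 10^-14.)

3.43

n(NH2OH) = 0.2709 x 0.02635 = 0.007138 mol; V(HCl) at equivalence = 0.007138/0.3381 = 0.02111 L.
At equivalence the base is fully converted to NH3OH+; total volume = 0.04746 L, so [NH3OH+] = 0.007138/0.04746 = 0.1504 M.
Ka(NH3OH+) = Kw/Kb = 1.0e-14 / 1.1 x 10^-8 = 9.09e-7.
[H^+] = sqrt(Ka x [NH3OH+]) = sqrt(9.09e-7 x 0.1504) = 0.000370 M.
pH = -log(0.000370) = 3.43.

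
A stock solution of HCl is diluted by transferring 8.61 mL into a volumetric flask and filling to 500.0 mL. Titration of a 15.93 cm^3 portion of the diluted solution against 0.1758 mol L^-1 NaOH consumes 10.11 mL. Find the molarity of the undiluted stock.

n(NaOH) = 0.1758 x 0.01011 = 0.001777 mol.
n(HCl) in the aliquot = 0.001777 mol.
[diluted HCl] = 0.001777 / 0.01593 = 0.1116 M.
Dilution factor = 500.0/8.610 = 58.07, so [stock] = 0.1116 x 58.07 = 6.48 M.

6.48 M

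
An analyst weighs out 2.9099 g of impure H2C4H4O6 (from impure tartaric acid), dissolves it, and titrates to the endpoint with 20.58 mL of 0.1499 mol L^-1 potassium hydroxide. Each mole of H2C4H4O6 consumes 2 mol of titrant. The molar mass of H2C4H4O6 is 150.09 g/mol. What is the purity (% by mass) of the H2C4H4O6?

n(KOH) = 0.1499 x 0.02058 = 0.003085 mol.
n(H2C4H4O6) = 0.003085 / 2 = 0.001542 mol.
mass of H2C4H4O6 = 0.001542 x 150.09 = 0.2315 g.
% purity = 0.2315 / 2.9099 x 100 = 7.96%.

7.96%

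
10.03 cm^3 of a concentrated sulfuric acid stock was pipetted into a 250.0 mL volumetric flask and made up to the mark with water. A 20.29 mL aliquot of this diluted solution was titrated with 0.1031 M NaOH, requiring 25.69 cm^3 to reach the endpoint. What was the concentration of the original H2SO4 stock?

n(NaOH) = 0.1031 x 0.02569 = 0.002649 mol.
n(H2SO4) in the aliquot = 0.002649 x 1/2 = 0.001324 mol.
[diluted H2SO4] = 0.001324 / 0.02029 = 0.06527 M.
Dilution factor = 250.0/10.03 = 24.93, so [stock] = 0.06527 x 24.93 = 1.63 M.

1.63 M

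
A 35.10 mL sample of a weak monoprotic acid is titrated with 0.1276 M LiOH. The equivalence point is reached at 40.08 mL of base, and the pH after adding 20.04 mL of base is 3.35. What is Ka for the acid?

4.5 x 10^-4

20.04 mL is half of the equivalence volume, so this is the half-equivalence point where [HA] = [A^-].
At half-equivalence pH = pKa, so pKa = 3.35.
Ka = 10^(-3.35) = 4.5 x 10^-4.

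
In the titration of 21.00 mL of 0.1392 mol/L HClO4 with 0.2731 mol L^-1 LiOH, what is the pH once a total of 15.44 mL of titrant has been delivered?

12.55

n(acid) = 0.1392 x 0.02100 = 0.002923 mol; n(LiOH) added = 0.2731 x 0.01544 = 0.004217 mol.
Base is in excess by 0.004217 - 0.002923 = 0.001293 mol in a total volume of 0.03644 L.
[OH^-] = 0.001293/0.03644 = 0.03550 M, so pOH = 1.45 and pH = 14.00 - 1.45 = 12.55.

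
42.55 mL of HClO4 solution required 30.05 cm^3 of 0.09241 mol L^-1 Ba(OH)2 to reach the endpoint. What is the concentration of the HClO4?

0.131 M

n(Ba(OH)2) delivered = 0.09241 x 0.03005 = 0.002777 mol.
The reaction is 2 HClO4 + 1 Ba(OH)2, so n(HClO4) = 0.002777 x 2/1 = 0.005554 mol.
[HClO4] = 0.005554 mol / 0.04255 L = 0.131 M.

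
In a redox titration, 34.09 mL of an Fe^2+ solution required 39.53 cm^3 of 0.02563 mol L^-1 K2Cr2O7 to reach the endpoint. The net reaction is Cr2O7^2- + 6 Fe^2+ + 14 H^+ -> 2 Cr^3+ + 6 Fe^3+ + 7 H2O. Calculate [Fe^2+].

0.178 M

n(K2Cr2O7) = 0.02563 x 0.03953 = 0.001013 mol.
From the balanced equation, 1 mol K2Cr2O7 reacts with 6 mol Fe^2+, so n(Fe^2+) = 0.001013 x 6/1 = 0.006079 mol.
[Fe^2+] = 0.006079 / 0.03409 L = 0.178 M.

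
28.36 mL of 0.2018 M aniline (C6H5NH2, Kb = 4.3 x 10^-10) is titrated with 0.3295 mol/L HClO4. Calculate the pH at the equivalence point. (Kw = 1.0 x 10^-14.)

n(C6H5NH2) = 0.2018 x 0.02836 = 0.005723 mol; V(HClO4) at equivalence = 0.005723/0.3295 = 0.01737 L.
At equivalence the base is fully converted to C6H5NH3+; total volume = 0.04573 L, so [C6H5NH3+] = 0.005723/0.04573 = 0.1252 M.
Ka(C6H5NH3+) = Kw/Kb = 1.0e-14 / 4.3 x 10^-10 = 2.33e-5.
[H^+] = sqrt(Ka x [C6H5NH3+]) = sqrt(2.33e-5 x 0.1252) = 0.00171 M.
pH = -log(0.00171) = 2.77.

2.77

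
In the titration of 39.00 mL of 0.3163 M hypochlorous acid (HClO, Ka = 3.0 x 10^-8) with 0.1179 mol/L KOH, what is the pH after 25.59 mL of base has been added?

Initial n(HClO) = 0.3163 x 0.03900 = 0.01234 mol.
n(KOH) added = 0.1179 x 0.02559 = 0.003017 mol, converting that many moles of HClO to ClO-.
Remaining n(HClO) = 0.009319 mol; n(ClO-) = 0.003017 mol.
By Henderson-Hasselbalch, pH = pKa + log([A^-]/[HA]) = 7.52 + log(0.003017/0.009319) = 7.52 + (-0.49) = 7.03.

7.03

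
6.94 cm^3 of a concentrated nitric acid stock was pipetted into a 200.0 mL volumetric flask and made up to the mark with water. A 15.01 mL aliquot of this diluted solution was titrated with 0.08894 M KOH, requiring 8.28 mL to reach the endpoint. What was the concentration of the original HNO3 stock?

n(KOH) = 0.08894 x 0.008280 = 0.0007364 mol.
n(HNO3) in the aliquot = 0.0007364 mol.
[diluted HNO3] = 0.0007364 / 0.01501 = 0.04906 M.
Dilution factor = 200.0/6.940 = 28.82, so [stock] = 0.04906 x 28.82 = 1.41 M.

1.41 M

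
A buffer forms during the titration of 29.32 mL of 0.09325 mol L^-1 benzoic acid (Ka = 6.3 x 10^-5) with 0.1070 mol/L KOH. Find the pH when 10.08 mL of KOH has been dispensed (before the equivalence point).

4.01

Initial n(C6H5COOH) = 0.09325 x 0.02932 = 0.002734 mol.
n(KOH) added = 0.1070 x 0.01008 = 0.001079 mol, converting that many moles of C6H5COOH to C6H5COO-.
Remaining n(C6H5COOH) = 0.001656 mol; n(C6H5COO-) = 0.001079 mol.
By Henderson-Hasselbalch, pH = pKa + log([A^-]/[HA]) = 4.20 + log(0.001079/0.001656) = 4.20 + (-0.19) = 4.01.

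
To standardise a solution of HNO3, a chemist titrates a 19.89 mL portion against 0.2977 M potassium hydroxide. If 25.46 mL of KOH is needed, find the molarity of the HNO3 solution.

n(KOH) delivered = 0.2977 x 0.02546 = 0.007579 mol.
For a 1:1 reaction, n(HNO3) = 0.007579 mol.
[HNO3] = 0.007579 mol / 0.01989 L = 0.381 M.

0.381 M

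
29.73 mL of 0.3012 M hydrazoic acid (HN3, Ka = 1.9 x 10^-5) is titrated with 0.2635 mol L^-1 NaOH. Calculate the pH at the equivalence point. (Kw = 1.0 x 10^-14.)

8.93

n(HN3) = 0.3012 x 0.02973 = 0.008955 mol; V(NaOH) at equivalence = 0.008955/0.2635 = 0.03398 L.
At equivalence all the acid is converted to N3-; total volume = 0.02973 + 0.03398 = 0.06371 L, so [N3-] = 0.008955/0.06371 = 0.1405 M.
Kb = Kw/Ka = 1.0e-14 / 1.9 x 10^-5 = 5.26e-10.
[OH^-] = sqrt(Kb x [N3-]) = sqrt(5.26e-10 x 0.1405) = 8.60e-6 M.
pOH = 5.07, so pH = 14.00 - 5.07 = 8.93.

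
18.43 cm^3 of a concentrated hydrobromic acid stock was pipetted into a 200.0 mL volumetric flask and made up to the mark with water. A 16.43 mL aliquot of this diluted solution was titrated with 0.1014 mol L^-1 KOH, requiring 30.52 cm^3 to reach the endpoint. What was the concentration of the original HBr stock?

n(KOH) = 0.1014 x 0.03052 = 0.003095 mol.
n(HBr) in the aliquot = 0.003095 mol.
[diluted HBr] = 0.003095 / 0.01643 = 0.1884 M.
Dilution factor = 200.0/18.43 = 10.85, so [stock] = 0.1884 x 10.85 = 2.04 M.

2.04 M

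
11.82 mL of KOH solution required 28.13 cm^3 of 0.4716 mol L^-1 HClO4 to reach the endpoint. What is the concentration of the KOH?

1.12 M

n(HClO4) delivered = 0.4716 x 0.02813 = 0.01327 mol.
For a 1:1 reaction, n(KOH) = 0.01327 mol.
[KOH] = 0.01327 mol / 0.01182 L = 1.12 M.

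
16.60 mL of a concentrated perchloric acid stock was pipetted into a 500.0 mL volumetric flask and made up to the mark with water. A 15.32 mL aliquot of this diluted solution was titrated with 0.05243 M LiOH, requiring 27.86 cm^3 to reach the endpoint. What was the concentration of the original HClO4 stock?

n(LiOH) = 0.05243 x 0.02786 = 0.001461 mol.
n(HClO4) in the aliquot = 0.001461 mol.
[diluted HClO4] = 0.001461 / 0.01532 = 0.09535 M.
Dilution factor = 500.0/16.60 = 30.12, so [stock] = 0.09535 x 30.12 = 2.87 M.

2.87 M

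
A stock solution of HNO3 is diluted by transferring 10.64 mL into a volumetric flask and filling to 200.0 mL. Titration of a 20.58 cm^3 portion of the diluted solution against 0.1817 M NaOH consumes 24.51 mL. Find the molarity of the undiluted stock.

4.07 M

n(NaOH) = 0.1817 x 0.02451 = 0.004453 mol.
n(HNO3) in the aliquot = 0.004453 mol.
[diluted HNO3] = 0.004453 / 0.02058 = 0.2164 M.
Dilution factor = 200.0/10.64 = 18.80, so [stock] = 0.2164 x 18.80 = 4.07 M.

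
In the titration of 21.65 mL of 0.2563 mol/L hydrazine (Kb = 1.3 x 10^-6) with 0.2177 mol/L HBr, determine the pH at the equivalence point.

n(N2H4) = 0.2563 x 0.02165 = 0.005549 mol; V(HBr) at equivalence = 0.005549/0.2177 = 0.02549 L.
At equivalence the base is fully converted to N2H5+; total volume = 0.04714 L, so [N2H5+] = 0.005549/0.04714 = 0.1177 M.
Ka(N2H5+) = Kw/Kb = 1.0e-14 / 1.3 x 10^-6 = 7.69e-9.
[H^+] = sqrt(Ka x [N2H5+]) = sqrt(7.69e-9 x 0.1177) = 3.01e-5 M.
pH = -log(3.01e-5) = 4.52.

4.52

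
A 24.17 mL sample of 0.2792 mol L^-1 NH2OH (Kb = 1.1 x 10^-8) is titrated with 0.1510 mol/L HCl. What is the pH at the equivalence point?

n(NH2OH) = 0.2792 x 0.02417 = 0.006748 mol; V(HCl) at equivalence = 0.006748/0.1510 = 0.04469 L.
At equivalence the base is fully converted to NH3OH+; total volume = 0.06886 L, so [NH3OH+] = 0.006748/0.06886 = 0.09800 M.
Ka(NH3OH+) = Kw/Kb = 1.0e-14 / 1.1 x 10^-8 = 9.09e-7.
[H^+] = sqrt(Ka x [NH3OH+]) = sqrt(9.09e-7 x 0.09800) = 0.000298 M.
pH = -log(0.000298) = 3.53.

3.53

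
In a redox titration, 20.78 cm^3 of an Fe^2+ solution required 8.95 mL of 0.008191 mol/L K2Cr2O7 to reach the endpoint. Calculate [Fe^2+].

n(K2Cr2O7) = 0.008191 x 0.008950 = 7.331e-5 mol.
From the balanced equation, 1 mol K2Cr2O7 reacts with 6 mol Fe^2+, so n(Fe^2+) = 7.331e-5 x 6/1 = 0.0004399 mol.
[Fe^2+] = 0.0004399 / 0.02078 L = 0.0212 M.

0.0212 M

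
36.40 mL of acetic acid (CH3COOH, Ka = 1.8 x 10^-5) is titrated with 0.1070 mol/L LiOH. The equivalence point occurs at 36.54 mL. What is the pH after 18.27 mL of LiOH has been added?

4.74

18.27 mL is exactly half the equivalence volume (36.54/2), i.e. the half-equivalence point.
There, n(HA) = n(A^-), so pH = pKa = -log(1.8 x 10^-5) = 4.74.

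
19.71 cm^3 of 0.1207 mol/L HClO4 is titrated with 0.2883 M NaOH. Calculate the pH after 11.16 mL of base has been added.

12.43

n(acid) = 0.1207 x 0.01971 = 0.002379 mol; n(NaOH) added = 0.2883 x 0.01116 = 0.003217 mol.
Base is in excess by 0.003217 - 0.002379 = 0.0008384 mol in a total volume of 0.03087 L.
[OH^-] = 0.0008384/0.03087 = 0.02716 M, so pOH = 1.57 and pH = 14.00 - 1.57 = 12.43.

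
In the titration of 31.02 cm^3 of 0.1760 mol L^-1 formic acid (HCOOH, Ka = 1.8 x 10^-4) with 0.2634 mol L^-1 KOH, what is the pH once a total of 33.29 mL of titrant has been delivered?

12.71

n(acid) = 0.1760 x 0.03102 = 0.005460 mol; n(KOH) added = 0.2634 x 0.03329 = 0.008769 mol.
Base is in excess by 0.008769 - 0.005460 = 0.003309 mol in a total volume of 0.06431 L.
[OH^-] = 0.003309/0.06431 = 0.05145 M, so pOH = 1.29 and pH = 14.00 - 1.29 = 12.71.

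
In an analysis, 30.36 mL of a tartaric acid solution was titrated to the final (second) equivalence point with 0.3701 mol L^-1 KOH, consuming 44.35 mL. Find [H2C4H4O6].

0.270 M

n(KOH) = 0.3701 x 0.04435 = 0.01641 mol.
At the final (second) equivalence point, 2 mol OH^- react per mol H2C4H4O6, so n(H2C4H4O6) = 0.01641 / 2 = 0.008207 mol.
[H2C4H4O6] = 0.008207 / 0.03036 L = 0.270 M.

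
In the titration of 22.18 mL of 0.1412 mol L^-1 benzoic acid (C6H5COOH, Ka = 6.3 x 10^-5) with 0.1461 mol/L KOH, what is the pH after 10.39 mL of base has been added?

4.17

Initial n(C6H5COOH) = 0.1412 x 0.02218 = 0.003132 mol.
n(KOH) added = 0.1461 x 0.01039 = 0.001518 mol, converting that many moles of C6H5COOH to C6H5COO-.
Remaining n(C6H5COOH) = 0.001614 mol; n(C6H5COO-) = 0.001518 mol.
By Henderson-Hasselbalch, pH = pKa + log([A^-]/[HA]) = 4.20 + log(0.001518/0.001614) = 4.20 + (-0.03) = 4.17.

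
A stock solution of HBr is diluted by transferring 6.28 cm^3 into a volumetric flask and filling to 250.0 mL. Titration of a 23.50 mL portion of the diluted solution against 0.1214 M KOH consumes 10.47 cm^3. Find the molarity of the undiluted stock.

2.15 M

n(KOH) = 0.1214 x 0.01047 = 0.001271 mol.
n(HBr) in the aliquot = 0.001271 mol.
[diluted HBr] = 0.001271 / 0.02350 = 0.05409 M.
Dilution factor = 250.0/6.280 = 39.81, so [stock] = 0.05409 x 39.81 = 2.15 M.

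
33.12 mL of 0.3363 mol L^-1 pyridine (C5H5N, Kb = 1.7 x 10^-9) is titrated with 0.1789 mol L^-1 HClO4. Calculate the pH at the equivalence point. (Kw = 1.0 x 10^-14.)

3.08

n(C5H5N) = 0.3363 x 0.03312 = 0.01114 mol; V(HClO4) at equivalence = 0.01114/0.1789 = 0.06226 L.
At equivalence the base is fully converted to C5H5NH+; total volume = 0.09538 L, so [C5H5NH+] = 0.01114/0.09538 = 0.1168 M.
Ka(C5H5NH+) = Kw/Kb = 1.0e-14 / 1.7 x 10^-9 = 5.88e-6.
[H^+] = sqrt(Ka x [C5H5NH+]) = sqrt(5.88e-6 x 0.1168) = 0.000829 M.
pH = -log(0.000829) = 3.08.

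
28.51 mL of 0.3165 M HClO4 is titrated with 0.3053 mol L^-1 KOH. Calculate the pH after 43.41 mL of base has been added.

n(acid) = 0.3165 x 0.02851 = 0.009023 mol; n(KOH) added = 0.3053 x 0.04341 = 0.01325 mol.
Base is in excess by 0.01325 - 0.009023 = 0.004230 mol in a total volume of 0.07192 L.
[OH^-] = 0.004230/0.07192 = 0.05881 M, so pOH = 1.23 and pH = 14.00 - 1.23 = 12.77.

12.77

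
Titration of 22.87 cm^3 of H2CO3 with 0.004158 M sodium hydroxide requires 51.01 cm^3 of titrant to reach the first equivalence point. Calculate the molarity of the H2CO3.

n(NaOH) = 0.004158 x 0.05101 = 0.0002121 mol.
At the first equivalence point, 1 mol OH^- react per mol H2CO3, so n(H2CO3) = 0.0002121 / 1 = 0.0002121 mol.
[H2CO3] = 0.0002121 / 0.02287 L = 0.00927 M.

0.00927 M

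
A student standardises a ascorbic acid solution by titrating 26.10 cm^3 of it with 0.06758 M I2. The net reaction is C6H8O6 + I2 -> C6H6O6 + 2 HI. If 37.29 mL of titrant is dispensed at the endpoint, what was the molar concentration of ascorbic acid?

n(I2) = 0.06758 x 0.03729 = 0.002520 mol.
From the balanced equation, 1 mol I2 reacts with 1 mol ascorbic acid, so n(ascorbic acid) = 0.002520 x 1/1 = 0.002520 mol.
[ascorbic acid] = 0.002520 / 0.02610 L = 0.0966 M.

0.0966 M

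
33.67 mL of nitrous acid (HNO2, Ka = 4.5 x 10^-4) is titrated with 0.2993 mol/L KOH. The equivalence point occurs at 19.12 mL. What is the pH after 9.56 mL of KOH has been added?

3.35

9.56 mL is exactly half the equivalence volume (19.12/2), i.e. the half-equivalence point.
There, n(HA) = n(A^-), so pH = pKa = -log(4.5 x 10^-4) = 3.35.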